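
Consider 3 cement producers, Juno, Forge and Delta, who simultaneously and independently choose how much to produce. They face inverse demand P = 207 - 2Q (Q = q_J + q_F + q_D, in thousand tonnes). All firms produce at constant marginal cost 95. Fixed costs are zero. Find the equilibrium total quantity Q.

42

A representative firm's profit is π_i = q_i(207 - 2Q) - 95q_i.
First-order condition (treating rivals' output as given): 112 - 4q_i - 2·Σ_{j≠i} q_j = 0.
By symmetry each firm produces the same amount; substituting Σ_{j≠i} q_j = 2q_i yields q_i = 112/8 = 14.
Total output Q = 14 + 14 + 14 = 42.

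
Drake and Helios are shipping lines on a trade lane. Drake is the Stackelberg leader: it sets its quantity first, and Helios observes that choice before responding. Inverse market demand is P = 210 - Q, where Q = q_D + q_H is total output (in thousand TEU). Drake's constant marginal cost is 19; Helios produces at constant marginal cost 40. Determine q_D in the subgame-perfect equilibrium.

The follower Helios best-responds to any q_D: π_H = (210 - Q)q_H - 40q_H.
Follower FOC: 170 - q_D - 2q_H = 0, so q_H(q_D) = (170 - q_D)/2.
The leader anticipates this reaction. Substituting into P = 210 - Q gives P = 125 - (1/2)q_D, so π_D = (125 - (1/2)q_D)q_D - 19q_D.
The leader's first-order condition 106 - q_D = 0 yields q_D = 106.
Then q_H = (170 - 106)/2 = 32.

106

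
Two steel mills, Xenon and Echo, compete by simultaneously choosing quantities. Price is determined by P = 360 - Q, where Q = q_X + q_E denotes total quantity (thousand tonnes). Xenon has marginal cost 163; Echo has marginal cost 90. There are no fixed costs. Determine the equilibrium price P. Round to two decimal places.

Xenon's profit: π_X = (360 - Q)q_X - (163q_X). Setting ∂π_X/∂q_X = 0: 197 - 2q_X - (q_E) = 0.
Echo's profit: π_E = (360 - Q)q_E - (90q_E). Setting ∂π_E/∂q_E = 0: 270 - 2q_E - (q_X) = 0.
So q_X = (197 - q_E)/2 and q_E = (270 - q_X)/2.
Substituting one into the other gives q_X = 124/3 and q_E = 343/3.
Total output Q = 467/3, so price P = 360 - 467/3 = 613/3.

204.33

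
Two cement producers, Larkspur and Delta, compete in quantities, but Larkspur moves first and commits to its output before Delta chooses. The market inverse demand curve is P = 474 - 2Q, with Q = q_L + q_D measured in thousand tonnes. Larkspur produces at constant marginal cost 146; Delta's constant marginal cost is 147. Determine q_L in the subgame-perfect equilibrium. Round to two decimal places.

The follower Delta best-responds to any q_L: π_D = (474 - 2Q)q_D - 147q_D.
Setting the follower's marginal profit to zero, 327 - 2q_L - 4q_D = 0, i.e. q_D = (327 - 2q_L)/4.
The leader anticipates this reaction. Substituting into P = 474 - 2Q gives P = 621/2 - q_L, so π_L = (621/2 - q_L)q_L - 146q_L.
The leader's first-order condition 329/2 - 2q_L = 0 yields q_L = 329/4.
Then q_D = (327 - 2·(329/4))/4 = 325/8.

82.25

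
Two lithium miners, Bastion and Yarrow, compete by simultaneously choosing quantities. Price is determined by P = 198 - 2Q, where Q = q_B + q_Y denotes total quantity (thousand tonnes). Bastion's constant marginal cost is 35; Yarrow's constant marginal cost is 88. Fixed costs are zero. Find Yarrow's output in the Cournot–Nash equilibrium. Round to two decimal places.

9.50

Bastion's profit: π_B = (198 - 2Q)q_B - (35q_B). Setting ∂π_B/∂q_B = 0: 163 - 4q_B - 2(q_Y) = 0.
Yarrow's profit: π_Y = (198 - 2Q)q_Y - (88q_Y). Setting ∂π_Y/∂q_Y = 0: 110 - 4q_Y - 2(q_B) = 0.
Rearranging gives the reaction functions q_B = (163 - 2q_Y)/4 and q_Y = (110 - 2q_B)/4.
Solving the pair: q_B = 36, q_Y = 19/2.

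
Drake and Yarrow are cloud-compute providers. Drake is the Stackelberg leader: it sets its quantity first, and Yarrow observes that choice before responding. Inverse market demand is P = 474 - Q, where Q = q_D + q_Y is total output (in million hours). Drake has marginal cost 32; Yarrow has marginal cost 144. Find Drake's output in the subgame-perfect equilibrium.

277

The follower Yarrow best-responds to any q_D: π_Y = (474 - Q)q_Y - 144q_Y.
Setting the follower's marginal profit to zero, 330 - q_D - 2q_Y = 0, i.e. q_Y = (330 - q_D)/2.
Drake substitutes q_Y(q_D) into its own profit: π_D = q_D(474 - q_D - (330 - q_D)/2) - 32q_D = (309 - (1/2)q_D)q_D - 32q_D.
The leader's first-order condition 277 - q_D = 0 yields q_D = 277.
Then q_Y = (330 - 277)/2 = 53/2.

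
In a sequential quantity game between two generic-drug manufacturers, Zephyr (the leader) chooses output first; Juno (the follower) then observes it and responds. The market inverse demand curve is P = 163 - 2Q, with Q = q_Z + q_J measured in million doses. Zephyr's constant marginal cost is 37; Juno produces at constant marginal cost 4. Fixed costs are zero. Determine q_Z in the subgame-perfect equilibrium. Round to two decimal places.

23.25

Solve by backward induction. Given q_Z, the follower Juno maximises π_J = (163 - 2q_Z - 2q_J)q_J - 4q_J.
Setting the follower's marginal profit to zero, 159 - 2q_Z - 4q_J = 0, i.e. q_J = (159 - 2q_Z)/4.
Zephyr substitutes q_J(q_Z) into its own profit: π_Z = q_Z(163 - 2q_Z - (159 - 2q_Z)/2) - 37q_Z = (167/2 - q_Z)q_Z - 37q_Z.
Maximising: ∂π_Z/∂q_Z = 93/2 - 2q_Z = 0, giving q_Z = 93/4.
Then q_J = (159 - 2·(93/4))/4 = 225/8.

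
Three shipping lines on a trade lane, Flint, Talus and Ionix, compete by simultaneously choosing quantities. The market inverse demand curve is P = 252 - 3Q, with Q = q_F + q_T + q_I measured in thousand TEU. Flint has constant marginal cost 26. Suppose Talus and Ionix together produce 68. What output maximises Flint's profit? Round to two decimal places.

3.67

With rivals' combined output fixed at 68, Flint's profit is π_F = (252 - 3·68 - 3q_F)q_F - (26q_F) = (48 - 3q_F)q_F - (26q_F).
∂π_F/∂q_F = 22 - 6q_F = 0, so q_F = 11/3.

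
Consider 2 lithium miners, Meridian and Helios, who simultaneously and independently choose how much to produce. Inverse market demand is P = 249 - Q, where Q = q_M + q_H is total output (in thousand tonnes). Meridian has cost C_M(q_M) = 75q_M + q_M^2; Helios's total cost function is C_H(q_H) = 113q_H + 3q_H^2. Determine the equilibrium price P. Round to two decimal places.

Meridian's profit: π_M = (249 - Q)q_M - (75q_M + q_M²). Setting ∂π_M/∂q_M = 0: 174 - 4q_M - (q_H) = 0.
Helios's profit: π_H = (249 - Q)q_H - (113q_H + 3q_H²). Setting ∂π_H/∂q_H = 0: 136 - 8q_H - (q_M) = 0.
Best responses: q_M = (174 - q_H)/4, q_H = (136 - q_M)/8.
Solving the pair: q_M = 1256/31, q_H = 370/31.
Total output Q = 1626/31, so price P = 249 - 1626/31 = 196.5484.

196.55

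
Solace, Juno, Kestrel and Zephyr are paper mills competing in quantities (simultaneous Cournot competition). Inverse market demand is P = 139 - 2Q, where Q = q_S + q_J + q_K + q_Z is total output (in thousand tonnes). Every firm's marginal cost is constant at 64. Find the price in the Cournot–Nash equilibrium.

79

Each firm earns π_i = (139 - 2Q)q_i - 64q_i.
Setting ∂π_i/∂q_i = 0 with rivals' quantities fixed: 75 - 4q_i - 2·Σ_{j≠i} q_j = 0.
With identical firms every q_j equals q_i, so Σ_{j≠i} q_j = 3q_i and 75 = 10q_i, giving q_i = 15/2.
Total output Q = 30, so price P = 139 - 2·30 = 79.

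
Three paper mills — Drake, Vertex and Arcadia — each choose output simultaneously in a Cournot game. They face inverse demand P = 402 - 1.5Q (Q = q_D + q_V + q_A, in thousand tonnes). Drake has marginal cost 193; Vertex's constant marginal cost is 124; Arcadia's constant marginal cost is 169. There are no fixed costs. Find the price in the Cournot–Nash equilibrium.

222

Drake's profit: π_D = (402 - 1.5Q)q_D - (193q_D). Setting ∂π_D/∂q_D = 0: 209 - 3q_D - (3/2)(q_V + q_A) = 0.
Vertex's first-order condition: 278 - 3q_V - (3/2)(q_D + q_A) = 0.
Arcadia's profit: π_A = (402 - 1.5Q)q_A - (169q_A). Setting ∂π_A/∂q_A = 0: 233 - 3q_A - (3/2)(q_D + q_V) = 0.
Summing all 3 equations gives 720 − 6Q = 0, hence Q = 120.
Back-substituting: q_D = (209 − 180)/(3/2) = 58/3, q_V = (278 − 180)/(3/2) = 196/3, q_A = (233 − 180)/(3/2) = 106/3.
Total output Q = 120, so price P = 402 - (3/2)·120 = 222.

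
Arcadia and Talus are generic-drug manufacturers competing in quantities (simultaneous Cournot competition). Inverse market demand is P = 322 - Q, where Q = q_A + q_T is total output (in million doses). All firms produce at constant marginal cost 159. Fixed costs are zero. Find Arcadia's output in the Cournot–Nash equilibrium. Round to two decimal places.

54.33

Each firm earns π_i = (322 - Q)q_i - 159q_i.
Setting ∂π_i/∂q_i = 0 with rivals' quantities fixed: 163 - 2q_i - q_j = 0.
With identical firms every q_j equals q_i, so q_j = q_i and 163 = 3q_i, giving q_i = 163/3.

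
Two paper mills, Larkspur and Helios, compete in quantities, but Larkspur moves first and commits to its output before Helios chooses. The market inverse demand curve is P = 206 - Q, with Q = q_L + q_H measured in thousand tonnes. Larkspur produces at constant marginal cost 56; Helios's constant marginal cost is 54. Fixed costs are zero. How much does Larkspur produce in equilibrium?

The follower Helios best-responds to any q_L: π_H = (206 - Q)q_H - 54q_H.
Setting the follower's marginal profit to zero, 152 - q_L - 2q_H = 0, i.e. q_H = (152 - q_L)/2.
Larkspur substitutes q_H(q_L) into its own profit: π_L = q_L(206 - q_L - (152 - q_L)/2) - 56q_L = (130 - (1/2)q_L)q_L - 56q_L.
Maximising: ∂π_L/∂q_L = 74 - q_L = 0, giving q_L = 74.
Then q_H = (152 - 74)/2 = 39.

74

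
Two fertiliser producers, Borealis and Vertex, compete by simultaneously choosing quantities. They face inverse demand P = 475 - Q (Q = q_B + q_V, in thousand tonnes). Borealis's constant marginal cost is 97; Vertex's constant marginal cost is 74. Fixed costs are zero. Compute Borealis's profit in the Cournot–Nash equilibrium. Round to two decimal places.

14002.78

Borealis's profit: π_B = (475 - Q)q_B - (97q_B). Setting ∂π_B/∂q_B = 0: 378 - 2q_B - (q_V) = 0.
Vertex's first-order condition: 401 - 2q_V - (q_B) = 0.
So q_B = (378 - q_V)/2 and q_V = (401 - q_B)/2.
Substituting one into the other gives q_B = 355/3 and q_V = 424/3.
Price P = 475 - 779/3 = 646/3.
Borealis's profit: (646/3 - 97)·(355/3) = 14002.7778.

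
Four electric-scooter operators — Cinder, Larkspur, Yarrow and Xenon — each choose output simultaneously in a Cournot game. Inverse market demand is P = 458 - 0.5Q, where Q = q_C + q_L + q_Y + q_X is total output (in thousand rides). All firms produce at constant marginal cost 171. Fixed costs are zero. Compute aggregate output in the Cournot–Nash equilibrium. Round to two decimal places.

A representative firm's profit is π_i = q_i(458 - 0.5Q) - 171q_i.
Setting ∂π_i/∂q_i = 0 with rivals' quantities fixed: 287 - q_i - (1/2)·Σ_{j≠i} q_j = 0.
By symmetry each firm produces the same amount; substituting Σ_{j≠i} q_j = 3q_i yields q_i = 287/(5/2) = 574/5.
Total output Q = 574/5 + 574/5 + 574/5 + 574/5 = 459.2000.

459.20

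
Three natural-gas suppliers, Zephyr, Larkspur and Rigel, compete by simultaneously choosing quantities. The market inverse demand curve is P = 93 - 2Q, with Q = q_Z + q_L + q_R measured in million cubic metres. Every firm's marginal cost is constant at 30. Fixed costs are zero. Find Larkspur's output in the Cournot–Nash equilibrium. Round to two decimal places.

7.88

A representative firm's profit is π_i = q_i(93 - 2Q) - 30q_i.
Setting ∂π_i/∂q_i = 0 with rivals' quantities fixed: 63 - 4q_i - 2·Σ_{j≠i} q_j = 0.
By symmetry each firm produces the same amount; substituting Σ_{j≠i} q_j = 2q_i yields q_i = 63/8.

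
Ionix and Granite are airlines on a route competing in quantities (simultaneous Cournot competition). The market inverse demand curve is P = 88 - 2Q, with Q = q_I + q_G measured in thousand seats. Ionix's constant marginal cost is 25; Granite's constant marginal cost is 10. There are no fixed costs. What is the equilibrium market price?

41

Ionix's profit: π_I = (88 - 2Q)q_I - (25q_I). Setting ∂π_I/∂q_I = 0: 63 - 4q_I - 2(q_G) = 0.
Granite's profit: π_G = (88 - 2Q)q_G - (10q_G). Setting ∂π_G/∂q_G = 0: 78 - 4q_G - 2(q_I) = 0.
Rearranging gives the reaction functions q_I = (63 - 2q_G)/4 and q_G = (78 - 2q_I)/4.
Substituting one into the other gives q_I = 8 and q_G = 31/2.
Total output Q = 47/2, so price P = 88 - 2·(47/2) = 41.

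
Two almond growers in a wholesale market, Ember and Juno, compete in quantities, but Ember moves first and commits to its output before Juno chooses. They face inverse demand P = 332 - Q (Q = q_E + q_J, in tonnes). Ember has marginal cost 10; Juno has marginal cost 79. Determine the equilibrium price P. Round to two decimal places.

Solve by backward induction. Given q_E, the follower Juno maximises π_J = (332 - q_E - q_J)q_J - 79q_J.
Follower FOC: 253 - q_E - 2q_J = 0, so q_J(q_E) = (253 - q_E)/2.
Ember substitutes q_J(q_E) into its own profit: π_E = q_E(332 - q_E - (253 - q_E)/2) - 10q_E = (411/2 - (1/2)q_E)q_E - 10q_E.
Maximising: ∂π_E/∂q_E = 391/2 - q_E = 0, giving q_E = 391/2.
Then q_J = (253 - 391/2)/2 = 115/4.
Total output Q = 897/4, so price P = 332 - 897/4 = 431/4.

107.75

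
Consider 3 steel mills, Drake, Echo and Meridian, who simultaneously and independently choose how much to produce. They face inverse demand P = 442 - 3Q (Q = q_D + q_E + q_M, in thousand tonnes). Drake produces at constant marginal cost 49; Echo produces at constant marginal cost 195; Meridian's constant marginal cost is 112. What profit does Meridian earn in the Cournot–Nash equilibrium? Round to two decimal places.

2552.08

Drake's profit: π_D = (442 - 3Q)q_D - (49q_D). Setting ∂π_D/∂q_D = 0: 393 - 6q_D - 3(q_E + q_M) = 0.
Echo's profit: π_E = (442 - 3Q)q_E - (195q_E). Setting ∂π_E/∂q_E = 0: 247 - 6q_E - 3(q_D + q_M) = 0.
Meridian's profit: π_M = (442 - 3Q)q_M - (112q_M). Setting ∂π_M/∂q_M = 0: 330 - 6q_M - 3(q_D + q_E) = 0.
Adding the 3 conditions: 970 − 6Q − 6Q = 0, i.e. Q = 485/6.
Back-substituting: q_D = (393 − 485/2)/3 = 301/6, q_E = (247 − 485/2)/3 = 3/2, q_M = (330 − 485/2)/3 = 175/6.
Price P = 442 - 3·(485/6) = 399/2.
Meridian's profit: (399/2 - 112)·(175/6) = 2552.0833.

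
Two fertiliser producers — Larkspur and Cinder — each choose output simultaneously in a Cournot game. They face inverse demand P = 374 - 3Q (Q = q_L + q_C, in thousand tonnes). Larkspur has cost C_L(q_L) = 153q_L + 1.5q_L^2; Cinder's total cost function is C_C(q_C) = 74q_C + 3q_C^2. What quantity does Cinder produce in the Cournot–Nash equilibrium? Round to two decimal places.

20.58

Larkspur's profit: π_L = (374 - 3Q)q_L - (153q_L + (3/2)q_L²). Setting ∂π_L/∂q_L = 0: 221 - 9q_L - 3(q_C) = 0.
Cinder's profit: π_C = (374 - 3Q)q_C - (74q_C + 3q_C²). Setting ∂π_C/∂q_C = 0: 300 - 12q_C - 3(q_L) = 0.
Best responses: q_L = (221 - 3q_C)/9, q_C = (300 - 3q_L)/12.
Solving the pair: q_L = 584/33, q_C = 679/33.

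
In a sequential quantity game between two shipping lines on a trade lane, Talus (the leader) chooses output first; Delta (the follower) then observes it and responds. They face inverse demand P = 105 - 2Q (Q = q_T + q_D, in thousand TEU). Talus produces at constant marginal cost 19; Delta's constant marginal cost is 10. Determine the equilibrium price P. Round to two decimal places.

38.25

Solve by backward induction. Given q_T, the follower Delta maximises π_D = (105 - 2q_T - 2q_D)q_D - 10q_D.
∂π_D/∂q_D = 95 - 2q_T - 4q_D = 0 gives the reaction function q_D = (95 - 2q_T)/4.
The leader anticipates this reaction. Substituting into P = 105 - 2Q gives P = 115/2 - q_T, so π_T = (115/2 - q_T)q_T - 19q_T.
The leader's first-order condition 77/2 - 2q_T = 0 yields q_T = 77/4.
Then q_D = (95 - 2·(77/4))/4 = 113/8.
Total output Q = 267/8, so price P = 105 - 2·(267/8) = 153/4.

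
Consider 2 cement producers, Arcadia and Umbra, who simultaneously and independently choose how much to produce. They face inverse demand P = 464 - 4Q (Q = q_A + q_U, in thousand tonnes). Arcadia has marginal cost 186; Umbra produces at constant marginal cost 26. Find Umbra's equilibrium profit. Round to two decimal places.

Arcadia's profit: π_A = (464 - 4Q)q_A - (186q_A). Setting ∂π_A/∂q_A = 0: 278 - 8q_A - 4(q_U) = 0.
Umbra's first-order condition: 438 - 8q_U - 4(q_A) = 0.
Rearranging gives the reaction functions q_A = (278 - 4q_U)/8 and q_U = (438 - 4q_A)/8.
Substituting one into the other gives q_A = 59/6 and q_U = 299/6.
Price P = 464 - 4·(179/3) = 676/3.
Umbra's profit: (676/3 - 26)·(299/6) = 9933.4444.

9933.44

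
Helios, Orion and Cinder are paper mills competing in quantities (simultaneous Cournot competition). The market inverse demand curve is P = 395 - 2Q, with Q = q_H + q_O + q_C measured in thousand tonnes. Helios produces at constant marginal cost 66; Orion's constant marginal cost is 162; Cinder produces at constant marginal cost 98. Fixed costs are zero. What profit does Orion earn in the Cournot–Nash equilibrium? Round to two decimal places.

Helios's profit: π_H = (395 - 2Q)q_H - (66q_H). Setting ∂π_H/∂q_H = 0: 329 - 4q_H - 2(q_O + q_C) = 0.
Orion's first-order condition: 233 - 4q_O - 2(q_H + q_C) = 0.
Cinder's profit: π_C = (395 - 2Q)q_C - (98q_C). Setting ∂π_C/∂q_C = 0: 297 - 4q_C - 2(q_H + q_O) = 0.
Adding the 3 conditions: 859 − 4Q − 4Q = 0, i.e. Q = 859/8.
Back-substituting: q_H = (329 − 859/4)/2 = 457/8, q_O = (233 − 859/4)/2 = 73/8, q_C = (297 − 859/4)/2 = 329/8.
Price P = 395 - 2·(859/8) = 721/4.
Orion's profit: (721/4 - 162)·(73/8) = 166.5313.

166.53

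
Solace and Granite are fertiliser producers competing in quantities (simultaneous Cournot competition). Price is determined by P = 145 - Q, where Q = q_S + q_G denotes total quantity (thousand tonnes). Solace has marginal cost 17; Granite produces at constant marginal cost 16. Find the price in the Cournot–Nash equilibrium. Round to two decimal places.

59.33

Solace's profit: π_S = (145 - Q)q_S - (17q_S). Setting ∂π_S/∂q_S = 0: 128 - 2q_S - (q_G) = 0.
Granite's profit: π_G = (145 - Q)q_G - (16q_G). Setting ∂π_G/∂q_G = 0: 129 - 2q_G - (q_S) = 0.
Rearranging gives the reaction functions q_S = (128 - q_G)/2 and q_G = (129 - q_S)/2.
Solving the pair: q_S = 127/3, q_G = 130/3.
Total output Q = 257/3, so price P = 145 - 257/3 = 178/3.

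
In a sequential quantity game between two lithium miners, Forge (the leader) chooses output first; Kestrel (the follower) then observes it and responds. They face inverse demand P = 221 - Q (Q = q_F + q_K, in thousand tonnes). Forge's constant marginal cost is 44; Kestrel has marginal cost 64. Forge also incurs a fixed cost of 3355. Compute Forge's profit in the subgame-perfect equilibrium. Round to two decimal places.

1496.13

The follower Kestrel best-responds to any q_F: π_K = (221 - Q)q_K - 64q_K.
Follower FOC: 157 - q_F - 2q_K = 0, so q_K(q_F) = (157 - q_F)/2.
The leader anticipates this reaction. Substituting into P = 221 - Q gives P = 285/2 - (1/2)q_F, so π_F = (285/2 - (1/2)q_F)q_F - 44q_F.
The leader's first-order condition 197/2 - q_F = 0 yields q_F = 197/2.
Then q_K = (157 - 197/2)/2 = 117/4.
Price P = 221 - 511/4 = 373/4.
Forge's profit: (373/4 - 44)·(197/2) - 3355 = 1496.1250.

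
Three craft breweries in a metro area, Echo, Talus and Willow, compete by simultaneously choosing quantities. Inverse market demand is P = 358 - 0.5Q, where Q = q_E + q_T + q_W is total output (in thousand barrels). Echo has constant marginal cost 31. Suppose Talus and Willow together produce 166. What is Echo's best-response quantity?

With rivals' combined output fixed at 166, Echo's profit is π_E = (358 - (1/2)·166 - (1/2)q_E)q_E - (31q_E) = (275 - (1/2)q_E)q_E - (31q_E).
∂π_E/∂q_E = 244 - q_E = 0, so q_E = 244.

244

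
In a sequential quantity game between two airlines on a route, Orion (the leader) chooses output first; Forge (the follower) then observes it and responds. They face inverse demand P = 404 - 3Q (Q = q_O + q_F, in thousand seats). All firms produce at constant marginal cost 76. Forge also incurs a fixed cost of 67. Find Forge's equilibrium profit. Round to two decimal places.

Solve by backward induction. Given q_O, the follower Forge maximises π_F = (404 - 3q_O - 3q_F)q_F - 76q_F.
Setting the follower's marginal profit to zero, 328 - 3q_O - 6q_F = 0, i.e. q_F = (328 - 3q_O)/6.
The leader anticipates this reaction. Substituting into P = 404 - 3Q gives P = 240 - (3/2)q_O, so π_O = (240 - (3/2)q_O)q_O - 76q_O.
The leader's first-order condition 164 - 3q_O = 0 yields q_O = 164/3.
Then q_F = (328 - 3·(164/3))/6 = 82/3.
Price P = 404 - 3·82 = 158.
Forge's profit: (158 - 76)·(82/3) - 67 = 2174.3333.

2174.33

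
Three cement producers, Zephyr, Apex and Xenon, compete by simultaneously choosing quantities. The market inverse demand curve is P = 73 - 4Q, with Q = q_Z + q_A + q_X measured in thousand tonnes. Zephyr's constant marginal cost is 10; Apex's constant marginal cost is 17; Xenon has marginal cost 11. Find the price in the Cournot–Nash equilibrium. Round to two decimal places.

Zephyr's profit: π_Z = (73 - 4Q)q_Z - (10q_Z). Setting ∂π_Z/∂q_Z = 0: 63 - 8q_Z - 4(q_A + q_X) = 0.
Apex's first-order condition: 56 - 8q_A - 4(q_Z + q_X) = 0.
Xenon's first-order condition: 62 - 8q_X - 4(q_Z + q_A) = 0.
Adding the 3 first-order conditions: 181 − 16Q = 0, so Q = 181/16.
Back-substituting: q_Z = (63 − 181/4)/4 = 71/16, q_A = (56 − 181/4)/4 = 43/16, q_X = (62 − 181/4)/4 = 67/16.
Total output Q = 181/16, so price P = 73 - 4·(181/16) = 111/4.

27.75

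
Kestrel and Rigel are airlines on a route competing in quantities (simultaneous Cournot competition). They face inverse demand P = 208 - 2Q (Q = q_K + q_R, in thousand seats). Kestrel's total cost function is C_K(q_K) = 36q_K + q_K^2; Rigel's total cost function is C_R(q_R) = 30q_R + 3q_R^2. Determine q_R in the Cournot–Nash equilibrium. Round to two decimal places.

12.93

Kestrel's profit: π_K = (208 - 2Q)q_K - (36q_K + q_K²). Setting ∂π_K/∂q_K = 0: 172 - 6q_K - 2(q_R) = 0.
Rigel's profit: π_R = (208 - 2Q)q_R - (30q_R + 3q_R²). Setting ∂π_R/∂q_R = 0: 178 - 10q_R - 2(q_K) = 0.
Rearranging gives the reaction functions q_K = (172 - 2q_R)/6 and q_R = (178 - 2q_K)/10.
Substituting one into the other gives q_K = 341/14 and q_R = 181/14.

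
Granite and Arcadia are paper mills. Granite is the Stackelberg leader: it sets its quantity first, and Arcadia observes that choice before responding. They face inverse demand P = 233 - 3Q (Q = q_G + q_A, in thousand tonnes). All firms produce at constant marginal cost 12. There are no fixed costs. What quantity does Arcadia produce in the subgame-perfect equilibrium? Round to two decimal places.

Solve by backward induction. Given q_G, the follower Arcadia maximises π_A = (233 - 3q_G - 3q_A)q_A - 12q_A.
∂π_A/∂q_A = 221 - 3q_G - 6q_A = 0 gives the reaction function q_A = (221 - 3q_G)/6.
Granite substitutes q_A(q_G) into its own profit: π_G = q_G(233 - 3q_G - (221 - 3q_G)/2) - 12q_G = (245/2 - (3/2)q_G)q_G - 12q_G.
The leader's first-order condition 221/2 - 3q_G = 0 yields q_G = 221/6.
Then q_A = (221 - 3·(221/6))/6 = 221/12.

18.42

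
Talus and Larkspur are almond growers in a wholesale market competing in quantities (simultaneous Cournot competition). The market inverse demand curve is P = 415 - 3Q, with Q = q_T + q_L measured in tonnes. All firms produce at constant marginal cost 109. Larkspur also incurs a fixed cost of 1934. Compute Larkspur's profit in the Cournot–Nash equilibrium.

1534

Each firm earns π_i = (415 - 3Q)q_i - 109q_i.
Setting ∂π_i/∂q_i = 0 with rivals' quantities fixed: 306 - 6q_i - 3q_j = 0.
By symmetry each firm produces the same amount; substituting q_j = q_i yields q_i = 306/9 = 34.
Price P = 415 - 3·68 = 211.
Larkspur's profit: (211 - 109)·34 - 1934 = 1534.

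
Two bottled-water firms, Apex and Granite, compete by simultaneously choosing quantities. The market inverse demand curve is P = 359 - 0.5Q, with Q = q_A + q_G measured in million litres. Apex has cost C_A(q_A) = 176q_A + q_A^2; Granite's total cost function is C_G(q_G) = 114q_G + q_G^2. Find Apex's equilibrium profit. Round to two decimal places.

3563.80

Apex's profit: π_A = (359 - 0.5Q)q_A - (176q_A + q_A²). Setting ∂π_A/∂q_A = 0: 183 - 3q_A - (1/2)(q_G) = 0.
Granite's first-order condition: 245 - 3q_G - (1/2)(q_A) = 0.
Best responses: q_A = (183 - (1/2)q_G)/3, q_G = (245 - (1/2)q_A)/3.
Substituting one into the other gives q_A = 1706/35 and q_G = 73.5429.
Price P = 359 - (1/2)·(856/7) = 297.8571.
Apex's profit: 297.8571·(1706/35) - 176·(1706/35) - (1706/35)² = 3563.7992.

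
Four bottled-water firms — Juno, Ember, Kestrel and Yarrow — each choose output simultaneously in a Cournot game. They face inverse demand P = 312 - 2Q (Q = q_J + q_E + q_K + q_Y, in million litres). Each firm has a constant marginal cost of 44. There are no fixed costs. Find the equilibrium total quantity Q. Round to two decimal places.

107.20

A representative firm's profit is π_i = q_i(312 - 2Q) - 44q_i.
First-order condition (treating rivals' output as given): 268 - 4q_i - 2·Σ_{j≠i} q_j = 0.
With identical firms every q_j equals q_i, so Σ_{j≠i} q_j = 3q_i and 268 = 10q_i, giving q_i = 134/5.
Total output Q = 134/5 + 134/5 + 134/5 + 134/5 = 536/5.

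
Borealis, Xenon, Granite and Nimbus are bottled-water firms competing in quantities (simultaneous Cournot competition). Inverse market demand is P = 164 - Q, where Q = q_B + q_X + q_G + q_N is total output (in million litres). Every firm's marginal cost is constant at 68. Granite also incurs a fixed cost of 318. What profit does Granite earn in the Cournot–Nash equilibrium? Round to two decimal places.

50.64

Each firm earns π_i = (164 - Q)q_i - 68q_i.
Setting ∂π_i/∂q_i = 0 with rivals' quantities fixed: 96 - 2q_i - Σ_{j≠i} q_j = 0.
With identical firms every q_j equals q_i, so Σ_{j≠i} q_j = 3q_i and 96 = 5q_i, giving q_i = 96/5.
Price P = 164 - 384/5 = 436/5.
Granite's profit: (436/5 - 68)·(96/5) - 318 = 1266/25.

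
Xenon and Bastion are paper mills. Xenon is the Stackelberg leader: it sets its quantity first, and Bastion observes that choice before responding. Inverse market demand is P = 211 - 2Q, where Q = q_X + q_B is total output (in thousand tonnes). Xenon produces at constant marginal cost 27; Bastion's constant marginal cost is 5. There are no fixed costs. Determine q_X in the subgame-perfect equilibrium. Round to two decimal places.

The follower Bastion best-responds to any q_X: π_B = (211 - 2Q)q_B - 5q_B.
∂π_B/∂q_B = 206 - 2q_X - 4q_B = 0 gives the reaction function q_B = (206 - 2q_X)/4.
The leader anticipates this reaction. Substituting into P = 211 - 2Q gives P = 108 - q_X, so π_X = (108 - q_X)q_X - 27q_X.
Maximising: ∂π_X/∂q_X = 81 - 2q_X = 0, giving q_X = 81/2.
Then q_B = (206 - 2·(81/2))/4 = 125/4.

40.50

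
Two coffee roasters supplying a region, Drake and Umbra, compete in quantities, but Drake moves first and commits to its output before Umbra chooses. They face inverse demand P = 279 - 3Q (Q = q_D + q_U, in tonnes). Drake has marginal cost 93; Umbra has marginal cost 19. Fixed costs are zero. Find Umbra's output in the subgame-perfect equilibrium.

34

The follower Umbra best-responds to any q_D: π_U = (279 - 3Q)q_U - 19q_U.
Setting the follower's marginal profit to zero, 260 - 3q_D - 6q_U = 0, i.e. q_U = (260 - 3q_D)/6.
Drake substitutes q_U(q_D) into its own profit: π_D = q_D(279 - 3q_D - (260 - 3q_D)/2) - 93q_D = (149 - (3/2)q_D)q_D - 93q_D.
Maximising: ∂π_D/∂q_D = 56 - 3q_D = 0, giving q_D = 56/3.
Then q_U = (260 - 3·(56/3))/6 = 34.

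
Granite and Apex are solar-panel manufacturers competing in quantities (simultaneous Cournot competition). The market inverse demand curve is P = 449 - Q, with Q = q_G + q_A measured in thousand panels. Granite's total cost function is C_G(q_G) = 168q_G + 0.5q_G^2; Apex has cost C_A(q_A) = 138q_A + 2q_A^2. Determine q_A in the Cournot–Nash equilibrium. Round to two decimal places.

38.35

Granite's profit: π_G = (449 - Q)q_G - (168q_G + (1/2)q_G²). Setting ∂π_G/∂q_G = 0: 281 - 3q_G - (q_A) = 0.
Apex's first-order condition: 311 - 6q_A - (q_G) = 0.
Rearranging gives the reaction functions q_G = (281 - q_A)/3 and q_A = (311 - q_G)/6.
Substituting one into the other gives q_G = 1375/17 and q_A = 652/17.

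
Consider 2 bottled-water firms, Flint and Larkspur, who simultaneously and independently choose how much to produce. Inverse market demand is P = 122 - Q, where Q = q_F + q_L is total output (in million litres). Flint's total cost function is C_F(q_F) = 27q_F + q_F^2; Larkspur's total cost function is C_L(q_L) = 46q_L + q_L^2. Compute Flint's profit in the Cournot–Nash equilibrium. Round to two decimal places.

821.48

Flint's profit: π_F = (122 - Q)q_F - (27q_F + q_F²). Setting ∂π_F/∂q_F = 0: 95 - 4q_F - (q_L) = 0.
Larkspur's profit: π_L = (122 - Q)q_L - (46q_L + q_L²). Setting ∂π_L/∂q_L = 0: 76 - 4q_L - (q_F) = 0.
Rearranging gives the reaction functions q_F = (95 - q_L)/4 and q_L = (76 - q_F)/4.
Solving the pair: q_F = 304/15, q_L = 209/15.
Price P = 122 - 171/5 = 439/5.
Flint's profit: (439/5)·(304/15) - 27·(304/15) - (304/15)² = 821.4756.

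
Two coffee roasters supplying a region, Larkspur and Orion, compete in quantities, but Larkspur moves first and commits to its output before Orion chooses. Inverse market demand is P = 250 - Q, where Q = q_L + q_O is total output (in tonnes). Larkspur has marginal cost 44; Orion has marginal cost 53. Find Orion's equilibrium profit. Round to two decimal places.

Solve by backward induction. Given q_L, the follower Orion maximises π_O = (250 - q_L - q_O)q_O - 53q_O.
∂π_O/∂q_O = 197 - q_L - 2q_O = 0 gives the reaction function q_O = (197 - q_L)/2.
Larkspur substitutes q_O(q_L) into its own profit: π_L = q_L(250 - q_L - (197 - q_L)/2) - 44q_L = (303/2 - (1/2)q_L)q_L - 44q_L.
The leader's first-order condition 215/2 - q_L = 0 yields q_L = 215/2.
Then q_O = (197 - 215/2)/2 = 179/4.
Price P = 250 - 609/4 = 391/4.
Orion's profit: (391/4 - 53)·(179/4) = 2002.5625.

2002.56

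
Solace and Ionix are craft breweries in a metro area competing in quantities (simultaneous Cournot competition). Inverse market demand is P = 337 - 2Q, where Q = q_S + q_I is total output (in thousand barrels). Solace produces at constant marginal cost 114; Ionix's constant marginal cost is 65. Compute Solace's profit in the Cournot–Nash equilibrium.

1682

Solace's profit: π_S = (337 - 2Q)q_S - (114q_S). Setting ∂π_S/∂q_S = 0: 223 - 4q_S - 2(q_I) = 0.
Ionix's profit: π_I = (337 - 2Q)q_I - (65q_I). Setting ∂π_I/∂q_I = 0: 272 - 4q_I - 2(q_S) = 0.
So q_S = (223 - 2q_I)/4 and q_I = (272 - 2q_S)/4.
Solving the pair: q_S = 29, q_I = 107/2.
Price P = 337 - 2·(165/2) = 172.
Solace's profit: (172 - 114)·29 = 1682.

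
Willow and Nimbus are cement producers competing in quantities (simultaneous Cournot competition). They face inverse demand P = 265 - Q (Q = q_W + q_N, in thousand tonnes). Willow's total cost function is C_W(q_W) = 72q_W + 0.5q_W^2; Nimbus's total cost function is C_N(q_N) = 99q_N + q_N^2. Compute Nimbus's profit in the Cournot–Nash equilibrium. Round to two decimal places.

Willow's profit: π_W = (265 - Q)q_W - (72q_W + (1/2)q_W²). Setting ∂π_W/∂q_W = 0: 193 - 3q_W - (q_N) = 0.
Nimbus's first-order condition: 166 - 4q_N - (q_W) = 0.
Rearranging gives the reaction functions q_W = (193 - q_N)/3 and q_N = (166 - q_W)/4.
Substituting one into the other gives q_W = 606/11 and q_N = 305/11.
Price P = 265 - 911/11 = 182.1818.
Nimbus's profit: 182.1818·(305/11) - 99·(305/11) - (305/11)² = 1537.6033.

1537.60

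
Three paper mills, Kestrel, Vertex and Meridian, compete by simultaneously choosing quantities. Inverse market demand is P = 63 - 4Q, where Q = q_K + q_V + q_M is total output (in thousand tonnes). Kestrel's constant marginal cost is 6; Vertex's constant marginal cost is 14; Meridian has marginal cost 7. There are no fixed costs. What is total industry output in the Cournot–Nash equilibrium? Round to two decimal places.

Kestrel's profit: π_K = (63 - 4Q)q_K - (6q_K). Setting ∂π_K/∂q_K = 0: 57 - 8q_K - 4(q_V + q_M) = 0.
Vertex's first-order condition: 49 - 8q_V - 4(q_K + q_M) = 0.
Meridian's profit: π_M = (63 - 4Q)q_M - (7q_M). Setting ∂π_M/∂q_M = 0: 56 - 8q_M - 4(q_K + q_V) = 0.
Summing all 3 equations gives 162 − 16Q = 0, hence Q = 81/8.
Back-substituting: q_K = (57 − 81/2)/4 = 33/8, q_V = (49 − 81/2)/4 = 17/8, q_M = (56 − 81/2)/4 = 31/8.
Total output Q = 33/8 + 17/8 + 31/8 = 81/8.

10.13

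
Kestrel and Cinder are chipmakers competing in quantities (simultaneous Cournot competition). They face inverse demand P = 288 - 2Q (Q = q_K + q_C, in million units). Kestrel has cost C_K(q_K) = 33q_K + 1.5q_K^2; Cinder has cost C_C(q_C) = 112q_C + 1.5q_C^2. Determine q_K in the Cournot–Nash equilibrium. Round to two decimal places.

31.84

Kestrel's profit: π_K = (288 - 2Q)q_K - (33q_K + (3/2)q_K²). Setting ∂π_K/∂q_K = 0: 255 - 7q_K - 2(q_C) = 0.
Cinder's first-order condition: 176 - 7q_C - 2(q_K) = 0.
Rearranging gives the reaction functions q_K = (255 - 2q_C)/7 and q_C = (176 - 2q_K)/7.
Substituting one into the other gives q_K = 1433/45 and q_C = 722/45.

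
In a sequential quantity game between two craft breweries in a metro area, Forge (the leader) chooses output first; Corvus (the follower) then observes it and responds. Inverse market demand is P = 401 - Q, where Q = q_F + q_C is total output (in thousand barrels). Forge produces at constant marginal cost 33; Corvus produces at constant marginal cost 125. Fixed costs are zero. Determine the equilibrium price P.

Solve by backward induction. Given q_F, the follower Corvus maximises π_C = (401 - q_F - q_C)q_C - 125q_C.
Setting the follower's marginal profit to zero, 276 - q_F - 2q_C = 0, i.e. q_C = (276 - q_F)/2.
Forge substitutes q_C(q_F) into its own profit: π_F = q_F(401 - q_F - (276 - q_F)/2) - 33q_F = (263 - (1/2)q_F)q_F - 33q_F.
The leader's first-order condition 230 - q_F = 0 yields q_F = 230.
Then q_C = (276 - 230)/2 = 23.
Total output Q = 253, so price P = 401 - 253 = 148.

148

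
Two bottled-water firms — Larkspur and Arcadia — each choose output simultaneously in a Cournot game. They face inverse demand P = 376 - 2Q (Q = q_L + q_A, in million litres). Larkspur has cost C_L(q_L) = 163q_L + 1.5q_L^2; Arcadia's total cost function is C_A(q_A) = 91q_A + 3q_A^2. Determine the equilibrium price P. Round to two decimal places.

281.18

Larkspur's profit: π_L = (376 - 2Q)q_L - (163q_L + (3/2)q_L²). Setting ∂π_L/∂q_L = 0: 213 - 7q_L - 2(q_A) = 0.
Arcadia's profit: π_A = (376 - 2Q)q_A - (91q_A + 3q_A²). Setting ∂π_A/∂q_A = 0: 285 - 10q_A - 2(q_L) = 0.
So q_L = (213 - 2q_A)/7 and q_A = (285 - 2q_L)/10.
Substituting one into the other gives q_L = 260/11 and q_A = 523/22.
Total output Q = 1043/22, so price P = 376 - 2·(1043/22) = 281.1818.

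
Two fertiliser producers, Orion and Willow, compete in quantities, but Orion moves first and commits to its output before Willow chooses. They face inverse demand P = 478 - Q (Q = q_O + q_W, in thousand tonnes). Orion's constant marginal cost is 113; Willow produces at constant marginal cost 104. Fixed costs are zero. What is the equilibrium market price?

202

Solve by backward induction. Given q_O, the follower Willow maximises π_W = (478 - q_O - q_W)q_W - 104q_W.
Setting the follower's marginal profit to zero, 374 - q_O - 2q_W = 0, i.e. q_W = (374 - q_O)/2.
Orion substitutes q_W(q_O) into its own profit: π_O = q_O(478 - q_O - (374 - q_O)/2) - 113q_O = (291 - (1/2)q_O)q_O - 113q_O.
Maximising: ∂π_O/∂q_O = 178 - q_O = 0, giving q_O = 178.
Then q_W = (374 - 178)/2 = 98.
Total output Q = 276, so price P = 478 - 276 = 202.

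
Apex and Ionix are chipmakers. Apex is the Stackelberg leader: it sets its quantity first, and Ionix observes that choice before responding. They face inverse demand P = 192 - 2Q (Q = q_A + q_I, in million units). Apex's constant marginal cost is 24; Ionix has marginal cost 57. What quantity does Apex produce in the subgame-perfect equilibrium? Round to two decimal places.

The follower Ionix best-responds to any q_A: π_I = (192 - 2Q)q_I - 57q_I.
∂π_I/∂q_I = 135 - 2q_A - 4q_I = 0 gives the reaction function q_I = (135 - 2q_A)/4.
Apex substitutes q_I(q_A) into its own profit: π_A = q_A(192 - 2q_A - (135 - 2q_A)/2) - 24q_A = (249/2 - q_A)q_A - 24q_A.
Maximising: ∂π_A/∂q_A = 201/2 - 2q_A = 0, giving q_A = 201/4.
Then q_I = (135 - 2·(201/4))/4 = 69/8.

50.25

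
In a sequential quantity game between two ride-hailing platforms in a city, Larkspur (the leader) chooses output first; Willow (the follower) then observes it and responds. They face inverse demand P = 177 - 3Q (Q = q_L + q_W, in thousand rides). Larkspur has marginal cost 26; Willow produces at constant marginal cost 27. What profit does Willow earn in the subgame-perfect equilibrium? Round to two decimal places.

456.33

The follower Willow best-responds to any q_L: π_W = (177 - 3Q)q_W - 27q_W.
Follower FOC: 150 - 3q_L - 6q_W = 0, so q_W(q_L) = (150 - 3q_L)/6.
The leader anticipates this reaction. Substituting into P = 177 - 3Q gives P = 102 - (3/2)q_L, so π_L = (102 - (3/2)q_L)q_L - 26q_L.
Leader FOC: 76 - 3q_L = 0, so q_L = 76/3.
Then q_W = (150 - 3·(76/3))/6 = 37/3.
Price P = 177 - 3·(113/3) = 64.
Willow's profit: (64 - 27)·(37/3) = 1369/3.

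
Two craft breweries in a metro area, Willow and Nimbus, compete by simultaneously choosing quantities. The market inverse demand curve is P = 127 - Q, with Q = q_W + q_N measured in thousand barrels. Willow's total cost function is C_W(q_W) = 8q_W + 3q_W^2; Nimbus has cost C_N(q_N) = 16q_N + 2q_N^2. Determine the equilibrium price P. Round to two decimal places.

Willow's profit: π_W = (127 - Q)q_W - (8q_W + 3q_W²). Setting ∂π_W/∂q_W = 0: 119 - 8q_W - (q_N) = 0.
Nimbus's profit: π_N = (127 - Q)q_N - (16q_N + 2q_N²). Setting ∂π_N/∂q_N = 0: 111 - 6q_N - (q_W) = 0.
So q_W = (119 - q_N)/8 and q_N = (111 - q_W)/6.
Substituting one into the other gives q_W = 603/47 and q_N = 769/47.
Total output Q = 1372/47, so price P = 127 - 1372/47 = 97.8085.

97.81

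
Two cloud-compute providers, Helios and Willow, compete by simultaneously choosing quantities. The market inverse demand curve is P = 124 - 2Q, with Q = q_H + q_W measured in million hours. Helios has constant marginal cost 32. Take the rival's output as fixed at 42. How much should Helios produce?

2

With the rival's output fixed at 42, Helios's profit is π_H = (124 - 2·42 - 2q_H)q_H - (32q_H) = (40 - 2q_H)q_H - (32q_H).
∂π_H/∂q_H = 8 - 4q_H = 0, so q_H = 2.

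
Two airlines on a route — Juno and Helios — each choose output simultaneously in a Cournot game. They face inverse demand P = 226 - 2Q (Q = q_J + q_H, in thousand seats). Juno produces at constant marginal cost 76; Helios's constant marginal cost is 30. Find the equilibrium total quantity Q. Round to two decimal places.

Juno's profit: π_J = (226 - 2Q)q_J - (76q_J). Setting ∂π_J/∂q_J = 0: 150 - 4q_J - 2(q_H) = 0.
Helios's first-order condition: 196 - 4q_H - 2(q_J) = 0.
Rearranging gives the reaction functions q_J = (150 - 2q_H)/4 and q_H = (196 - 2q_J)/4.
Solving the pair: q_J = 52/3, q_H = 121/3.
Total output Q = 52/3 + 121/3 = 173/3.

57.67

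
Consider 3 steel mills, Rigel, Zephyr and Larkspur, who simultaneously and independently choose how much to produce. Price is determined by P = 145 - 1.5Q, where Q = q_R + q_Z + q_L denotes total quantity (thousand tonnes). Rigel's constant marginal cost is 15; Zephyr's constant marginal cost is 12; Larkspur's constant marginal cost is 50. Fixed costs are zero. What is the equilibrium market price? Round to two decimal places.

Rigel's profit: π_R = (145 - 1.5Q)q_R - (15q_R). Setting ∂π_R/∂q_R = 0: 130 - 3q_R - (3/2)(q_Z + q_L) = 0.
Zephyr's first-order condition: 133 - 3q_Z - (3/2)(q_R + q_L) = 0.
Larkspur's first-order condition: 95 - 3q_L - (3/2)(q_R + q_Z) = 0.
Summing all 3 equations gives 358 − 6Q = 0, hence Q = 179/3.
Back-substituting: q_R = (130 − 179/2)/(3/2) = 27, q_Z = (133 − 179/2)/(3/2) = 29, q_L = (95 − 179/2)/(3/2) = 11/3.
Total output Q = 179/3, so price P = 145 - (3/2)·(179/3) = 111/2.

55.50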